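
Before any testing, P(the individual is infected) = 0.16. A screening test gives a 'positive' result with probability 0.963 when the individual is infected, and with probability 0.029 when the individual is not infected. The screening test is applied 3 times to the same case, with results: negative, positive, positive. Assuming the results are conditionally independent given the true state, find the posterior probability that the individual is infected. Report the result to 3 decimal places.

Posterior P(H) ≈ 0.889

Let H be the event that the individual is infected; start with P(H) = 0.16. P('positive'|H) = 0.963, P('positive'|¬H) = 0.029.
Update on result 1 ('negative'): P(H) ← 0.037·0.1600 / (0.037·0.1600 + 0.971·0.8400) = 0.0059200/0.82156 = 0.0072.
Update on result 2 ('positive'): P(H) ← 0.963·0.0072 / (0.963·0.0072 + 0.029·0.9928) = 0.0069392/0.035730 = 0.1942.
Update on result 3 ('positive'): P(H) ← 0.963·0.1942 / (0.963·0.1942 + 0.029·0.8058) = 0.18702/0.21039 = 0.8889.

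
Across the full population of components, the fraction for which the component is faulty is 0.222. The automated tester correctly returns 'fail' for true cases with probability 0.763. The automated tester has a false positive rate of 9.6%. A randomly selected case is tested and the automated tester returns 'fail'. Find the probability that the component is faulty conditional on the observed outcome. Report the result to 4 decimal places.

Let H be the event that the component is faulty. P(H) = 0.222, so P(¬H) = 0.778. With E the 'fail' result, P(E|H) = 0.763 and P(E|¬H) = 0.096.
P(E) = 0.763·0.222 + 0.096·0.778 = 0.16939 + 0.074688 = 0.24407.
By Bayes' theorem, P(H|E) = 0.16939 / 0.24407 = 0.6940.

P(H | E) ≈ 0.6940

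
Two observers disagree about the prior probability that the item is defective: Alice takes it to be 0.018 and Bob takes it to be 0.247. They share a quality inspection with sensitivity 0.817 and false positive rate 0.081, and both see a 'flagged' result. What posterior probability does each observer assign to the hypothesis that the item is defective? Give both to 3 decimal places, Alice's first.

Alice: 0.156; Bob: 0.768

P('+'|H) = 0.817, P('+'|¬H) = 0.081.
Alice: numerator 0.817·0.018 = 0.014706; evidence = 0.014706+0.081·0.982 = 0.094248; posterior = 0.156.
Bob: numerator 0.817·0.247 = 0.20180; evidence = 0.20180+0.081·0.753 = 0.26279; posterior = 0.768.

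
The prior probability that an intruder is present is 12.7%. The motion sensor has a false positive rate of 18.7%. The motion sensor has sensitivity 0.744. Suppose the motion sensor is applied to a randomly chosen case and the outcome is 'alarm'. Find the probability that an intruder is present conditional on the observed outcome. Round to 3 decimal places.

P(H | E) ≈ 0.367

Write H for 'an intruder is present'. Prior odds H:¬H = 0.127/0.873 = 0.14548. For the 'alarm' outcome, the likelihood ratio is 0.744/0.187 = 3.9786.
Posterior odds = 0.14548 × 3.9786 = 0.57879, so P(H|E) = 0.57879/(1+0.57879) = 0.367.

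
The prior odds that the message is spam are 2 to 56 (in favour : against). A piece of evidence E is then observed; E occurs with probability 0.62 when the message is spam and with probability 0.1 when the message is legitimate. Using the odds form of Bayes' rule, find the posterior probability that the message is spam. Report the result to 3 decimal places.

Posterior probability ≈ 0.181

Prior odds = 2/56 = 0.035714.
Likelihood ratio for E = 0.62/0.1 = 6.2000.
Posterior odds = prior odds × LR = 0.22143.
Posterior probability = odds/(1+odds) = 0.22143/1.2214 = 0.181.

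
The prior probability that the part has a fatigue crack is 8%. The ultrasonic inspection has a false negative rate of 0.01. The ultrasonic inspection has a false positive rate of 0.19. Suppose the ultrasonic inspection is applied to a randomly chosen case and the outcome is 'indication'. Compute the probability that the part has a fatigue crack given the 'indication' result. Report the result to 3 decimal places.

P(H | E) ≈ 0.312

Let H be the event that the part has a fatigue crack. P(H) = 0.08, so P(¬H) = 0.92. With E the 'indication' result, P(E|H) = 0.99 and P(E|¬H) = 0.19.
P(E) = 0.99·0.08 + 0.19·0.92 = 0.079200 + 0.17480 = 0.25400.
By Bayes' theorem, P(H|E) = 0.079200 / 0.25400 = 0.312.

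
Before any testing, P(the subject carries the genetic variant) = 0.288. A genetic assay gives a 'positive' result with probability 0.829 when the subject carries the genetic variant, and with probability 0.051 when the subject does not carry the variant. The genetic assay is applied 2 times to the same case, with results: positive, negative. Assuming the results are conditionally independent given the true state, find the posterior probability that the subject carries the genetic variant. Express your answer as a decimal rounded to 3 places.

Let H be the event that the subject carries the genetic variant; start with P(H) = 0.288. P('positive'|H) = 0.829, P('positive'|¬H) = 0.051.
Update on result 1 ('positive'): P(H) ← 0.829·0.2880 / (0.829·0.2880 + 0.051·0.7120) = 0.23875/0.27506 = 0.8680.
Update on result 2 ('negative'): P(H) ← 0.171·0.8680 / (0.171·0.8680 + 0.949·0.1320) = 0.14843/0.27371 = 0.5423.

Posterior P(H) ≈ 0.542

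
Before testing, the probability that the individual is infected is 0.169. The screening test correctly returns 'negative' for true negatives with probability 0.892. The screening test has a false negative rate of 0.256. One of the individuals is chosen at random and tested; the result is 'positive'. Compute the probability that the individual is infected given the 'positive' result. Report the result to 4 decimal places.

Write H for 'the individual is infected'. Prior odds H:¬H = 0.169/0.831 = 0.20337. For the 'positive' outcome, the likelihood ratio is 0.744/0.108 = 6.8889.
Posterior odds = 0.20337 × 6.8889 = 1.4010, so P(H|E) = 1.4010/(1+1.4010) = 0.5835.

P(H | E) ≈ 0.5835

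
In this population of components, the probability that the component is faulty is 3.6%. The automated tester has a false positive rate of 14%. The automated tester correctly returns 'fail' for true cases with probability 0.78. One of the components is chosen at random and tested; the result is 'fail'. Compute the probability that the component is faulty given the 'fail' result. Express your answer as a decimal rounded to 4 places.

Write H for 'the component is faulty'. Prior odds H:¬H = 0.036/0.964 = 0.037344. For the 'fail' outcome, the likelihood ratio is 0.78/0.14 = 5.5714.
Posterior odds = 0.037344 × 5.5714 = 0.20806, so P(H|E) = 0.20806/(1+0.20806) = 0.1722.

P(H | E) ≈ 0.1722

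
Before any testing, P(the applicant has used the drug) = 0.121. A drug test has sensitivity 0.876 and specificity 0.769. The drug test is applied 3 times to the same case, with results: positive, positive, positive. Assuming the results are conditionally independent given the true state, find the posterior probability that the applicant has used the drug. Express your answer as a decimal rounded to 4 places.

Posterior P(H) ≈ 0.8825

Let H be the event that the applicant has used the drug; start with P(H) = 0.121. P('positive'|H) = 0.876, P('positive'|¬H) = 0.231.
Update on result 1 ('positive'): P(H) ← 0.876·0.1210 / (0.876·0.1210 + 0.231·0.8790) = 0.10600/0.30905 = 0.3430.
Update on result 2 ('positive'): P(H) ← 0.876·0.3430 / (0.876·0.3430 + 0.231·0.6570) = 0.30045/0.45222 = 0.6644.
Update on result 3 ('positive'): P(H) ← 0.876·0.6644 / (0.876·0.6644 + 0.231·0.3356) = 0.58200/0.65953 = 0.8825.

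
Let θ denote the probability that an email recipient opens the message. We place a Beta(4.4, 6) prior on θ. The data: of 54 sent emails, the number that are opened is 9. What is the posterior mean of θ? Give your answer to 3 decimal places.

Posterior mean ≈ 0.208

Observing 9 successes and 45 failures updates Beta(4.4, 6) by adding the success and failure counts to the two shape parameters: α = 4.4+9 = 13.4, β = 6+45 = 51.
Posterior mean = α/(α+β) = 13.4/64.4 = 0.208.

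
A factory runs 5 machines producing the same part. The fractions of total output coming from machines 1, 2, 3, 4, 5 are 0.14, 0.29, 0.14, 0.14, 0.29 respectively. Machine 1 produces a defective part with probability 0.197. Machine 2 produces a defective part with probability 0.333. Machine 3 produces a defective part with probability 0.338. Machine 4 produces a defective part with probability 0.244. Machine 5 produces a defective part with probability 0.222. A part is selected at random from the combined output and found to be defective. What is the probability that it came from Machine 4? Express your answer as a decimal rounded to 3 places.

Posterior probability ≈ 0.127

Tabulate prior·likelihood by source: [1] prior 0.14, lik 0.197, product 0.02758; [2] prior 0.29, lik 0.333, product 0.09657; [3] prior 0.14, lik 0.338, product 0.04732; [4] prior 0.14, lik 0.244, product 0.03416; [5] prior 0.29, lik 0.222, product 0.06438.
Normalizing constant = 0.27001; the posterior for Machine 4 is its product over the sum, 0.03416/0.27001 = 0.127.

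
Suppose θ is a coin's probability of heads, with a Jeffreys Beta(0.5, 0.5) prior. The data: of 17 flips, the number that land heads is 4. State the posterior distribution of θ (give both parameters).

Posterior: Beta(4.5, 13.5)

Observing 4 successes and 13 failures updates Beta(0.5, 0.5) by adding the success and failure counts to the two shape parameters: α = 0.5+4 = 4.5, β = 0.5+13 = 13.5.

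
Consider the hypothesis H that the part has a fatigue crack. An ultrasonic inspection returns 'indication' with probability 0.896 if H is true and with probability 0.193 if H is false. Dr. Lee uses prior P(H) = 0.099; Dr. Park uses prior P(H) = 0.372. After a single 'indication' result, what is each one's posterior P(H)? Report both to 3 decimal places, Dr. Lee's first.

P('+'|H) = 0.896, P('+'|¬H) = 0.193.
Dr. Lee: numerator 0.896·0.099 = 0.088704; evidence = 0.088704+0.193·0.901 = 0.26260; posterior = 0.338.
Dr. Park: numerator 0.896·0.372 = 0.33331; evidence = 0.33331+0.193·0.628 = 0.45452; posterior = 0.733.

Dr. Lee: 0.338; Dr. Park: 0.733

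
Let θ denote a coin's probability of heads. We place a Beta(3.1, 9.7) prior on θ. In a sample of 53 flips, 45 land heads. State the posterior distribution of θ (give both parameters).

Posterior: Beta(48.1, 17.7)

Observing 45 successes and 8 failures updates Beta(3.1, 9.7) by adding the success and failure counts to the two shape parameters: α = 3.1+45 = 48.1, β = 9.7+8 = 17.7.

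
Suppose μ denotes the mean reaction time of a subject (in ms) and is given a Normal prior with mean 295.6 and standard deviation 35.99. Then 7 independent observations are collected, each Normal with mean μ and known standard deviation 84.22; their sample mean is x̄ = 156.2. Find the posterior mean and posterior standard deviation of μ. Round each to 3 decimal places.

Posterior mean ≈ 217.386; posterior SD ≈ 23.844

Prior precision 1/τ₀² = 1/35.99² = 0.00077203; data precision n/σ² = 7/84.22² = 0.00098689.
Posterior precision = 0.00077203 + 0.00098689 = 0.00175892, giving posterior SD = 1/√0.00175892 = 23.844.
Posterior mean = (0.00077203·295.6 + 0.00098689·156.2) / 0.00175892 = 217.386.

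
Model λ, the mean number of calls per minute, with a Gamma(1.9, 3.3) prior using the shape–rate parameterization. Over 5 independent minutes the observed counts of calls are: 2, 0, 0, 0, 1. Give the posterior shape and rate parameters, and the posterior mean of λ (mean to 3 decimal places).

Posterior: Gamma(shape=4.9, rate=8.3); mean ≈ 0.590

Total count ∑xᵢ = 3 over n = 5 minutes.
Gamma is conjugate to the Poisson likelihood: posterior is Gamma(shape = 1.9+3 = 4.9, rate = 3.3+5 = 8.3).
Posterior mean = shape/rate = 4.9/8.3 = 0.590.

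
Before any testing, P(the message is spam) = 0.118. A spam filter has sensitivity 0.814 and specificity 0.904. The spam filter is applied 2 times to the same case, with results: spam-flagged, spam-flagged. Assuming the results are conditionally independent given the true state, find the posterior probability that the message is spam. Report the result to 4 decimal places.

Posterior P(H) ≈ 0.9058

With H the event that the message is spam, the joint likelihood of the observed sequence is P(data|H) = 0.814·0.814 = 0.66260 and P(data|¬H) = 0.096·0.096 = 0.0092160.
Bayes: P(H|data) = 0.118·0.66260 / (0.118·0.66260 + 0.882·0.0092160) = 0.078186/0.086315 = 0.9058.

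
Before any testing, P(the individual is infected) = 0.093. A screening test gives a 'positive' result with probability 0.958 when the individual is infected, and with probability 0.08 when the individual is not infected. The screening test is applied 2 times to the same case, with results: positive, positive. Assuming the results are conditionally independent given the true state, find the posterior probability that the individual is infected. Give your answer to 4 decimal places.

With H the event that the individual is infected, the joint likelihood of the observed sequence is P(data|H) = 0.958·0.958 = 0.91776 and P(data|¬H) = 0.08·0.08 = 0.0064000.
Bayes: P(H|data) = 0.093·0.91776 / (0.093·0.91776 + 0.907·0.0064000) = 0.085352/0.091157 = 0.9363.

Posterior P(H) ≈ 0.9363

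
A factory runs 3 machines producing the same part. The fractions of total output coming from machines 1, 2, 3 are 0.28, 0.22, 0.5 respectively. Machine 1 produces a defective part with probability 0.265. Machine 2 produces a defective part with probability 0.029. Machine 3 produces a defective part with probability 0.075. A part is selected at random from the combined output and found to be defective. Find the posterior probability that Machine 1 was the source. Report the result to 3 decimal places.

Posterior probability ≈ 0.628

Tabulate prior·likelihood by source: [1] prior 0.28, lik 0.265, product 0.07420; [2] prior 0.22, lik 0.029, product 0.006380; [3] prior 0.5, lik 0.075, product 0.03750.
Normalizing constant = 0.11808; the posterior for Machine 1 is its product over the sum, 0.07420/0.11808 = 0.628.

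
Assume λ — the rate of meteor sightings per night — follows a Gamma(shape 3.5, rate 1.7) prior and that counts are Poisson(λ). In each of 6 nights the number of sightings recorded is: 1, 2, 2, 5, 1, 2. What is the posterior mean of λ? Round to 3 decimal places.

Total count ∑xᵢ = 13 over n = 6 nights.
Gamma is conjugate to the Poisson likelihood: posterior is Gamma(shape = 3.5+13 = 16.5, rate = 1.7+6 = 7.7).
E[λ | data] = 16.5/7.7 = 2.143.

Posterior mean ≈ 2.143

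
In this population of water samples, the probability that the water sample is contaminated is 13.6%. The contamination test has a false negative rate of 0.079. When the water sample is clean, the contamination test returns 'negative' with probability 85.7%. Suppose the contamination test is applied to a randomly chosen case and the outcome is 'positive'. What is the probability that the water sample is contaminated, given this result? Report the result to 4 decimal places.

Write H for 'the water sample is contaminated'. Prior odds H:¬H = 0.136/0.864 = 0.15741. For the 'positive' outcome, the likelihood ratio is 0.921/0.143 = 6.4406.
Posterior odds = 0.15741 × 6.4406 = 1.0138, so P(H|E) = 1.0138/(1+1.0138) = 0.5034.

P(H | E) ≈ 0.5034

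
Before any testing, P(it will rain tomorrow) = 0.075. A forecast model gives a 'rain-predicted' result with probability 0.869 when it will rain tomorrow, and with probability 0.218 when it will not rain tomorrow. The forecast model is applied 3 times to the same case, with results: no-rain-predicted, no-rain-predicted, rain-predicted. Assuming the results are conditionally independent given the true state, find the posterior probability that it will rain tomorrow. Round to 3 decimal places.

With H the event that it will rain tomorrow, the joint likelihood of the observed sequence is P(data|H) = 0.131·0.131·0.869 = 0.014913 and P(data|¬H) = 0.782·0.782·0.218 = 0.13331.
Bayes: P(H|data) = 0.075·0.014913 / (0.075·0.014913 + 0.925·0.13331) = 0.0011185/0.12443 = 0.0090.

Posterior P(H) ≈ 0.009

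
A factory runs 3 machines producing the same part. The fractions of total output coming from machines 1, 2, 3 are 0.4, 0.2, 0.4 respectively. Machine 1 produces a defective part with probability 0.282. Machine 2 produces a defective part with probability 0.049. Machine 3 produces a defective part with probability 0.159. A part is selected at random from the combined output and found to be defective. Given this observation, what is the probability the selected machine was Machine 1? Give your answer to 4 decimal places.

P(defective|M1) = 0.282; P(defective|M2) = 0.049; P(defective|M3) = 0.159.
Prior × likelihood for each source: 0.4·0.282=0.1128, 0.2·0.049=0.009800, 0.4·0.159=0.06360. Summing gives P(defective) = 0.18620.
P(Machine 1 | defective) = 0.1128 / 0.18620 = 0.6058.

Posterior probability ≈ 0.6058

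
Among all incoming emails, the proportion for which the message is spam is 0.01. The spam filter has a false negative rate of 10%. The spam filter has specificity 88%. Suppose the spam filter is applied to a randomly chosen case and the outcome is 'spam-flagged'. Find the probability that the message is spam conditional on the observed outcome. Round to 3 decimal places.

P(H | E) ≈ 0.070

Write H for 'the message is spam'. Prior odds H:¬H = 0.01/0.99 = 0.010101. For the 'spam-flagged' outcome, the likelihood ratio is 0.9/0.12 = 7.5000.
Posterior odds = 0.010101 × 7.5000 = 0.075758, so P(H|E) = 0.075758/(1+0.075758) = 0.070.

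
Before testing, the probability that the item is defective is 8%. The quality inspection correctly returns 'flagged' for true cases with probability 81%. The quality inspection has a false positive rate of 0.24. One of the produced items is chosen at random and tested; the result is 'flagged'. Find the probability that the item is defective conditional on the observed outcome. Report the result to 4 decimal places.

Let H be the event that the item is defective. P(H) = 0.08, so P(¬H) = 0.92. With E the 'flagged' result, P(E|H) = 0.81 and P(E|¬H) = 0.24.
P(E) = 0.81·0.08 + 0.24·0.92 = 0.064800 + 0.22080 = 0.28560.
By Bayes' theorem, P(H|E) = 0.064800 / 0.28560 = 0.2269.

P(H | E) ≈ 0.2269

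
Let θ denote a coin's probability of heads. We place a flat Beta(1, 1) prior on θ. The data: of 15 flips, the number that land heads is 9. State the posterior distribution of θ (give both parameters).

Posterior: Beta(10, 7)

The binomial likelihood is conjugate to the Beta prior: with 9 successes and 6 failures, the posterior is Beta(1+9, 1+6) = Beta(10, 7).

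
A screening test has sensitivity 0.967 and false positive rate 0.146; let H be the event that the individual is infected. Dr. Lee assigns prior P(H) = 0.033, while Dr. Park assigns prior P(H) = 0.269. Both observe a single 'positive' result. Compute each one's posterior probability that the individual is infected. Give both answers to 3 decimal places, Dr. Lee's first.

The likelihood ratio for a 'positive' result is 0.967/0.146 = 6.6233.
Dr. Lee: prior odds 0.033/0.967 = 0.034126; posterior odds 0.22603; posterior probability 0.184.
Dr. Park: prior odds 0.269/0.731 = 0.36799; posterior odds 2.4373; posterior probability 0.709.

Dr. Lee: 0.184; Dr. Park: 0.709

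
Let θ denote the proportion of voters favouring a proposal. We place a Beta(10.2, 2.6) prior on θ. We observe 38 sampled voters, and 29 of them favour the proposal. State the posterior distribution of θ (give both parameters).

Posterior: Beta(39.2, 11.6)

Observing 29 successes and 9 failures updates Beta(10.2, 2.6) by adding the success and failure counts to the two shape parameters: α = 10.2+29 = 39.2, β = 2.6+9 = 11.6.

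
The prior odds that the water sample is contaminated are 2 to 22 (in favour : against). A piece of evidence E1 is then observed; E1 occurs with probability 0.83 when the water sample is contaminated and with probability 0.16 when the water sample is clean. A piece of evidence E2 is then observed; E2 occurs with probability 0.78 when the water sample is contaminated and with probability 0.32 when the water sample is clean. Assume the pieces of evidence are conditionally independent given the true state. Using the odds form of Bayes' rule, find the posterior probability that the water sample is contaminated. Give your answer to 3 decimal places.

Posterior probability ≈ 0.535

Prior odds = 2/22 = 0.090909.
Likelihood ratio for E1 = 0.83/0.16 = 5.1875.
Likelihood ratio for E2 = 0.78/0.32 = 2.4375.
Posterior odds = prior odds × LR₁ × LR₂ = 1.1495.
Posterior probability = odds/(1+odds) = 1.1495/2.1495 = 0.535.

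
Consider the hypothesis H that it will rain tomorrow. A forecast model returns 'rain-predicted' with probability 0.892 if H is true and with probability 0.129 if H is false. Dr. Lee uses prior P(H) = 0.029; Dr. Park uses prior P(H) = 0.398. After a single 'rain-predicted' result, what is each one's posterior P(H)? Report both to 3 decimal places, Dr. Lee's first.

Dr. Lee: 0.171; Dr. Park: 0.821

P('+'|H) = 0.892, P('+'|¬H) = 0.129.
Dr. Lee: numerator 0.892·0.029 = 0.025868; evidence = 0.025868+0.129·0.971 = 0.15113; posterior = 0.171.
Dr. Park: numerator 0.892·0.398 = 0.35502; evidence = 0.35502+0.129·0.602 = 0.43267; posterior = 0.821.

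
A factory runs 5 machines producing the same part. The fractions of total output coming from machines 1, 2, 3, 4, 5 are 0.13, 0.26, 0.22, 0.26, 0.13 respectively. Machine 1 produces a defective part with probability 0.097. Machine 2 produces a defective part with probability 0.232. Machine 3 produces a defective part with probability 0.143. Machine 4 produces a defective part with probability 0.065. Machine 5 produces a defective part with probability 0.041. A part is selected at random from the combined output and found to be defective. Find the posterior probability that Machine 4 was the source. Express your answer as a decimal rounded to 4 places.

Posterior probability ≈ 0.1335

P(defective|M1) = 0.097; P(defective|M2) = 0.232; P(defective|M3) = 0.143; P(defective|M4) = 0.065; P(defective|M5) = 0.041.
Prior × likelihood for each source: 0.13·0.097=0.01261, 0.26·0.232=0.06032, 0.22·0.143=0.03146, 0.26·0.065=0.01690, 0.13·0.041=0.005330. Summing gives P(defective) = 0.12662.
P(Machine 4 | defective) = 0.01690 / 0.12662 = 0.1335.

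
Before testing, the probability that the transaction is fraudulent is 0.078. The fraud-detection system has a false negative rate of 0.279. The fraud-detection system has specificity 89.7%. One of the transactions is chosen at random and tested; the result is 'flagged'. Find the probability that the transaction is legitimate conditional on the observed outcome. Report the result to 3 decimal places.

P(¬H | E) ≈ 0.628

Write H for 'the transaction is fraudulent'. Prior odds H:¬H = 0.078/0.922 = 0.084599. For the 'flagged' outcome, the likelihood ratio is 0.721/0.103 = 7.0000.
Posterior odds = 0.084599 × 7.0000 = 0.59219, so P(H|E) = 0.59219/(1+0.59219) = 0.372. Then P(¬H|E) = 1 − 0.372 = 0.628.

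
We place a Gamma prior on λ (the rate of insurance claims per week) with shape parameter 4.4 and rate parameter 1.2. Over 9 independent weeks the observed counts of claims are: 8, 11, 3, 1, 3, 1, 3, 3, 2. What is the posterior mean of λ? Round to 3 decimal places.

Total count ∑xᵢ = 35 over n = 9 weeks.
Gamma is conjugate to the Poisson likelihood: posterior is Gamma(shape = 4.4+35 = 39.4, rate = 1.2+9 = 10.2).
Posterior mean = shape/rate = 39.4/10.2 = 3.863.

Posterior mean ≈ 3.863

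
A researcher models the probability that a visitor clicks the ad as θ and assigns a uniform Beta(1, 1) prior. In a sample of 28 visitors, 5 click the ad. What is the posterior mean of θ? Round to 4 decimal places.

The binomial likelihood is conjugate to the Beta prior: with 5 successes and 23 failures, the posterior is Beta(1+5, 1+23) = Beta(6, 24).
E[θ | data] = 6/(6+24) = 0.2000.

Posterior mean ≈ 0.2000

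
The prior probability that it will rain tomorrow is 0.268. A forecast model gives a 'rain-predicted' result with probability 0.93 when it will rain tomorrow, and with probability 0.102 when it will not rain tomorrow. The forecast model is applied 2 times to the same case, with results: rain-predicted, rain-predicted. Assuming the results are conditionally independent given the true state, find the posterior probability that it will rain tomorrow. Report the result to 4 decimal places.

Posterior P(H) ≈ 0.9682

With H the event that it will rain tomorrow, the joint likelihood of the observed sequence is P(data|H) = 0.93·0.93 = 0.86490 and P(data|¬H) = 0.102·0.102 = 0.010404.
Bayes: P(H|data) = 0.268·0.86490 / (0.268·0.86490 + 0.732·0.010404) = 0.23179/0.23941 = 0.9682.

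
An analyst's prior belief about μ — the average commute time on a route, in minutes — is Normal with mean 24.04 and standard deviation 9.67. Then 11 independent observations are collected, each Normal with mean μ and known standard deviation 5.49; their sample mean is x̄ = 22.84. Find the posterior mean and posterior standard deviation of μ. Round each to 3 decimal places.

Prior precision 1/τ₀² = 1/9.67² = 0.0106942; data precision n/σ² = 11/5.49² = 0.364962.
Posterior precision = 0.0106942 + 0.364962 = 0.375656, giving posterior SD = 1/√0.375656 = 1.632.
Posterior mean = (0.0106942·24.04 + 0.364962·22.84) / 0.375656 = 22.874.

Posterior mean ≈ 22.874; posterior SD ≈ 1.632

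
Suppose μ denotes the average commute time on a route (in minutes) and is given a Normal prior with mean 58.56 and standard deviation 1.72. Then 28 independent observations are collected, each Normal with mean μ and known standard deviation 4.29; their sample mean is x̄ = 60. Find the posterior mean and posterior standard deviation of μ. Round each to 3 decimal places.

Posterior mean ≈ 59.738; posterior SD ≈ 0.733

Prior precision 1/τ₀² = 1/1.72² = 0.338021; data precision n/σ² = 28/4.29² = 1.52140.
Posterior precision = 0.338021 + 1.52140 = 1.85942, giving posterior SD = 1/√1.85942 = 0.733.
Posterior mean = (0.338021·58.56 + 1.52140·60) / 1.85942 = 59.738.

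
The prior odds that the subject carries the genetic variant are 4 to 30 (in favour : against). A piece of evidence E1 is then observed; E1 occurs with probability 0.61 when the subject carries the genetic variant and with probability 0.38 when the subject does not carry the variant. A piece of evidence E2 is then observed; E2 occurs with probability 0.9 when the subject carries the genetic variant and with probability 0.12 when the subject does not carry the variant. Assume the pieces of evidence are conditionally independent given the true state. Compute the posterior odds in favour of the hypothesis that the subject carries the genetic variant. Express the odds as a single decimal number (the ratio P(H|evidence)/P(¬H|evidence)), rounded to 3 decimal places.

Posterior odds ≈ 1.605

Prior odds = 4/30 = 0.13333.
Likelihood ratio for E1 = 0.61/0.38 = 1.6053.
Likelihood ratio for E2 = 0.9/0.12 = 7.5000.
Posterior odds = prior odds × LR₁ × LR₂ = 1.6053.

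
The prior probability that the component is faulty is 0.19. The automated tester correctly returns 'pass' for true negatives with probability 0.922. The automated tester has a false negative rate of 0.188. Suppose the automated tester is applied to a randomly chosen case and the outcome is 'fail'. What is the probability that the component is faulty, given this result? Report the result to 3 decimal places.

Let H be the event that the component is faulty. P(H) = 0.19, so P(¬H) = 0.81. With E the 'fail' result, P(E|H) = 0.812 and P(E|¬H) = 0.078.
P(E) = 0.812·0.19 + 0.078·0.81 = 0.15428 + 0.063180 = 0.21746.
By Bayes' theorem, P(H|E) = 0.15428 / 0.21746 = 0.709.

P(H | E) ≈ 0.709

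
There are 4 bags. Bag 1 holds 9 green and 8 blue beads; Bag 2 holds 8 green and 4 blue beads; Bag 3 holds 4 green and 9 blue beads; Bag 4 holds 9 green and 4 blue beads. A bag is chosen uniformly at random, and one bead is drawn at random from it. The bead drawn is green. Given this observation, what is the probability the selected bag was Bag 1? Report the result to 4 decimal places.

Posterior probability ≈ 0.2411

P(green|Bag 1) = 0.5294; P(green|Bag 2) = 0.6667; P(green|Bag 3) = 0.3077; P(green|Bag 4) = 0.6923.
Prior × likelihood for each source: 0.25·0.5294=0.1324, 0.25·0.6667=0.1667, 0.25·0.3077=0.07692, 0.25·0.6923=0.1731. Summing gives P(green) = 0.54902.
P(Bag 1 | green) = 0.1324 / 0.54902 = 0.2411.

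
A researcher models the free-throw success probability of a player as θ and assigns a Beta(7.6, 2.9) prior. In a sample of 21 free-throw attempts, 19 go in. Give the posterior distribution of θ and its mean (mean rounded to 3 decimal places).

Posterior: Beta(26.6, 4.9); mean ≈ 0.844

The binomial likelihood is conjugate to the Beta prior: with 19 successes and 2 failures, the posterior is Beta(7.6+19, 2.9+2) = Beta(26.6, 4.9).
E[θ | data] = 26.6/(26.6+4.9) = 0.844.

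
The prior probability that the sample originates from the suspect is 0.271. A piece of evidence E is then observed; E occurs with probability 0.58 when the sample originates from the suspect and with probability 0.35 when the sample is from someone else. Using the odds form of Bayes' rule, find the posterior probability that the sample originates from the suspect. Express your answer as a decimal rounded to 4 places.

Prior odds = 0.271/(1−0.271) = 0.37174. In log-odds, ln(0.37174) = -0.98955.
Add log likelihood ratio: ln(1.6571) = 0.50509.
Posterior log-odds = -0.48446, so posterior odds = exp(-0.48446) = 0.61603. Converting, P(H|E) = 0.61603/1.6160 = 0.3812.

Posterior probability ≈ 0.3812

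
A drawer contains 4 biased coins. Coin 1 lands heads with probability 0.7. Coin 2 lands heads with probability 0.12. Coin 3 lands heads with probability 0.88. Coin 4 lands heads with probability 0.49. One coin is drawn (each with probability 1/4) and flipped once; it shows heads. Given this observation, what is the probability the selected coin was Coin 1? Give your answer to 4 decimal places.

P(heads|C1) = 0.7; P(heads|C2) = 0.12; P(heads|C3) = 0.88; P(heads|C4) = 0.49.
Prior × likelihood for each source: 0.25·0.7=0.1750, 0.25·0.12=0.03000, 0.25·0.88=0.2200, 0.25·0.49=0.1225. Summing gives P(heads) = 0.54750.
P(Coin 1 | heads) = 0.1750 / 0.54750 = 0.3196.

Posterior probability ≈ 0.3196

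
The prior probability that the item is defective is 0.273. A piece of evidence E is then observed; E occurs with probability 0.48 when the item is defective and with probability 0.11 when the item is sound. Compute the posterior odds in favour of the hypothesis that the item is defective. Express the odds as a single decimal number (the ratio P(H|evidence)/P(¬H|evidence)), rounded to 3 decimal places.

Prior odds = 0.273/(1−0.273) = 0.37552.
Likelihood ratio for E = 0.48/0.11 = 4.3636.
Posterior odds = prior odds × LR = 1.6386.

Posterior odds ≈ 1.639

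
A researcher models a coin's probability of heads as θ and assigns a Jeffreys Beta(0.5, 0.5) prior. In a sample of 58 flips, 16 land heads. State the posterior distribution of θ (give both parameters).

The binomial likelihood is conjugate to the Beta prior: with 16 successes and 42 failures, the posterior is Beta(0.5+16, 0.5+42) = Beta(16.5, 42.5).

Posterior: Beta(16.5, 42.5)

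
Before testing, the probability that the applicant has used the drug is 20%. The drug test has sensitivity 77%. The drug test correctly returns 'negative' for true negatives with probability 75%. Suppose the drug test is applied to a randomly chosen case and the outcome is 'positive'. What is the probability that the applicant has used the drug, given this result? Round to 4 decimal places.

P(H | E) ≈ 0.4350

Write H for 'the applicant has used the drug'. Prior odds H:¬H = 0.2/0.8 = 0.25000. For the 'positive' outcome, the likelihood ratio is 0.77/0.25 = 3.0800.
Posterior odds = 0.25000 × 3.0800 = 0.77000, so P(H|E) = 0.77000/(1+0.77000) = 0.4350.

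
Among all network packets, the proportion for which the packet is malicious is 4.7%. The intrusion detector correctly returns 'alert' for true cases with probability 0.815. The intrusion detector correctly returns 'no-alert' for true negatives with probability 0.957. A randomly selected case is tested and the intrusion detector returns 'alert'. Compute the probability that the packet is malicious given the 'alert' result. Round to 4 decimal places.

P(H | E) ≈ 0.4831

Write H for 'the packet is malicious'. Prior odds H:¬H = 0.047/0.953 = 0.049318. For the 'alert' outcome, the likelihood ratio is 0.815/0.043 = 18.953.
Posterior odds = 0.049318 × 18.953 = 0.93475, so P(H|E) = 0.93475/(1+0.93475) = 0.4831.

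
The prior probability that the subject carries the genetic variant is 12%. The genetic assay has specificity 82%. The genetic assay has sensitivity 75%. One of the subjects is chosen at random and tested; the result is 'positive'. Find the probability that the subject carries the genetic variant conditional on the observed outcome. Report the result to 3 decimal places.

P(H | E) ≈ 0.362

Let H be the event that the subject carries the genetic variant. P(H) = 0.12, so P(¬H) = 0.88. With E the 'positive' result, P(E|H) = 0.75 and P(E|¬H) = 0.18.
P(E) = 0.75·0.12 + 0.18·0.88 = 0.090000 + 0.15840 = 0.24840.
By Bayes' theorem, P(H|E) = 0.090000 / 0.24840 = 0.362.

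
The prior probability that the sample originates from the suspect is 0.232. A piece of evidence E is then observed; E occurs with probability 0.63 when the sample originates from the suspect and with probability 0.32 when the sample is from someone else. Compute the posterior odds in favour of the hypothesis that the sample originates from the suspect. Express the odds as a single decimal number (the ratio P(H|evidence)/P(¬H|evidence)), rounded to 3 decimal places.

Prior odds = 0.232/(1−0.232) = 0.30208. In log-odds, ln(0.30208) = -1.1971.
Add log likelihood ratio: ln(1.9688) = 0.67740.
Posterior log-odds = -0.51965, so posterior odds = exp(-0.51965) = 0.59473.

Posterior odds ≈ 0.595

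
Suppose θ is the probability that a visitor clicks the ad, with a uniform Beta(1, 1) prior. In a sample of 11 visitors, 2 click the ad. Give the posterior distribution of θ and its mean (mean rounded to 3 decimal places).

Posterior: Beta(3, 10); mean ≈ 0.231

The binomial likelihood is conjugate to the Beta prior: with 2 successes and 9 failures, the posterior is Beta(1+2, 1+9) = Beta(3, 10).
E[θ | data] = 3/(3+10) = 0.231.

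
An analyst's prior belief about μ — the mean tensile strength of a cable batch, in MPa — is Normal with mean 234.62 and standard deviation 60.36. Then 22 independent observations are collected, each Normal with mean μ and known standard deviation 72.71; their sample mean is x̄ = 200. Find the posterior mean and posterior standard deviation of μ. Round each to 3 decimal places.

Posterior mean ≈ 202.142; posterior SD ≈ 15.015

Prior precision 1/τ₀² = 1/60.36² = 0.00027447; data precision n/σ² = 22/72.71² = 0.00416135.
Posterior precision = 0.00027447 + 0.00416135 = 0.00443583, giving posterior SD = 1/√0.00443583 = 15.015.
Posterior mean = (0.00027447·234.62 + 0.00416135·200) / 0.00443583 = 202.142.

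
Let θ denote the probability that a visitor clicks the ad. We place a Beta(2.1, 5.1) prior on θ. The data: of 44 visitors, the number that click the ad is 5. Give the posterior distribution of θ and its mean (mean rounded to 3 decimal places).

Posterior: Beta(7.1, 44.1); mean ≈ 0.139

Observing 5 successes and 39 failures updates Beta(2.1, 5.1) by adding the success and failure counts to the two shape parameters: α = 2.1+5 = 7.1, β = 5.1+39 = 44.1.
Posterior mean = α/(α+β) = 7.1/51.2 = 0.139.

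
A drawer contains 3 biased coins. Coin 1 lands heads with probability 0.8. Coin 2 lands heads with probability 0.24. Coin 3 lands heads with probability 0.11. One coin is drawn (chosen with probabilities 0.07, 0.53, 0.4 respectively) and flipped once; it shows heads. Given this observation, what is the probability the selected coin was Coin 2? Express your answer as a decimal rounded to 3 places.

Posterior probability ≈ 0.560

P(heads|C1) = 0.8; P(heads|C2) = 0.24; P(heads|C3) = 0.11.
Prior × likelihood for each source: 0.07·0.8=0.05600, 0.53·0.24=0.1272, 0.4·0.11=0.04400. Summing gives P(heads) = 0.22720.
P(Coin 2 | heads) = 0.1272 / 0.22720 = 0.560.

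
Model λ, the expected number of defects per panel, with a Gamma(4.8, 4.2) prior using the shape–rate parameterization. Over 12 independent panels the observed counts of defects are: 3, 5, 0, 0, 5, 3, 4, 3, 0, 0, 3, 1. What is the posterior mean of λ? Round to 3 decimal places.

Posterior mean ≈ 1.963

The Poisson likelihood adds the total count to the shape and the number of exposure periods to the rate. Here ∑xᵢ = 27 and n = 12, so shape 4.8→31.8 and rate 4.2→16.2.
Posterior mean = shape/rate = 31.8/16.2 = 1.963.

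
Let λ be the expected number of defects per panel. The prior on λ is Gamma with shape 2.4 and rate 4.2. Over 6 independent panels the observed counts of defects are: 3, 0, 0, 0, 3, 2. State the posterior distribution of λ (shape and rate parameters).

Posterior: Gamma(shape=10.4, rate=10.2)

The Poisson likelihood adds the total count to the shape and the number of exposure periods to the rate. Here ∑xᵢ = 8 and n = 6, so shape 2.4→10.4 and rate 4.2→10.2.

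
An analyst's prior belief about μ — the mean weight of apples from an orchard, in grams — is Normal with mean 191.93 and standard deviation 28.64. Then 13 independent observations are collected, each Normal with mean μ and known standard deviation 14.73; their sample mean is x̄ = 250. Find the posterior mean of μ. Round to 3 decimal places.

With known σ, the Normal prior is conjugate. Weight on the data is w = (n/σ²)/(n/σ² + 1/τ₀²) = 0.0599153/(0.0599153+0.00121914) = 0.98006.
Posterior mean = w·x̄ + (1−w)·μ₀ = 0.98006·250 + 0.019942·191.93 = 248.842.

Posterior mean ≈ 248.842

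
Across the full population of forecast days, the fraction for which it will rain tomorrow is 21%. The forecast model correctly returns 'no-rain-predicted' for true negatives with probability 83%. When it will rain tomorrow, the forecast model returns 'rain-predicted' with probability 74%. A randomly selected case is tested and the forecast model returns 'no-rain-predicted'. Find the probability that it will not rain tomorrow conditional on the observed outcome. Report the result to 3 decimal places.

P(¬H | E) ≈ 0.923

Write H for 'it will rain tomorrow'. Prior odds H:¬H = 0.21/0.79 = 0.26582. For the 'no-rain-predicted' outcome, the likelihood ratio is 0.26/0.83 = 0.31325.
Posterior odds = 0.26582 × 0.31325 = 0.083270, so P(H|E) = 0.083270/(1+0.083270) = 0.077. Then P(¬H|E) = 1 − 0.077 = 0.923.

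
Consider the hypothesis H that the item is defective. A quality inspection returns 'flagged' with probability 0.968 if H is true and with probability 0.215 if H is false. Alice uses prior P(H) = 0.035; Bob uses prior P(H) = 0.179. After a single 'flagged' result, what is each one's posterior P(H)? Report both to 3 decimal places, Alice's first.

The likelihood ratio for a 'flagged' result is 0.968/0.215 = 4.5023.
Alice: prior odds 0.035/0.965 = 0.036269; posterior odds 0.16330; posterior probability 0.140.
Bob: prior odds 0.179/0.821 = 0.21803; posterior odds 0.98163; posterior probability 0.495.

Alice: 0.140; Bob: 0.495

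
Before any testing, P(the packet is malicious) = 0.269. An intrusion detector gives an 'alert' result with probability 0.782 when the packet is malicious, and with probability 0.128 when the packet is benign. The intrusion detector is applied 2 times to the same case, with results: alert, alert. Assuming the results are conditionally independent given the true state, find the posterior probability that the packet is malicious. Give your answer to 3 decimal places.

Let H be the event that the packet is malicious; start with P(H) = 0.269. P('alert'|H) = 0.782, P('alert'|¬H) = 0.128.
Update on result 1 ('alert'): P(H) ← 0.782·0.2690 / (0.782·0.2690 + 0.128·0.7310) = 0.21036/0.30393 = 0.6921.
Update on result 2 ('alert'): P(H) ← 0.782·0.6921 / (0.782·0.6921 + 0.128·0.3079) = 0.54125/0.58066 = 0.9321.

Posterior P(H) ≈ 0.932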